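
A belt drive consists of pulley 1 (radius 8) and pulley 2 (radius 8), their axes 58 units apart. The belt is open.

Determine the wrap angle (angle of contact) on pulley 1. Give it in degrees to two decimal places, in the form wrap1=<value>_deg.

open belt: β = asin((r2−r1)/C) = asin(0/58) = 0.0000°
wrap1 = π − 2β = 180.0000°
wrap2 = π + 2β = 180.0000°

wrap1=180.00_deg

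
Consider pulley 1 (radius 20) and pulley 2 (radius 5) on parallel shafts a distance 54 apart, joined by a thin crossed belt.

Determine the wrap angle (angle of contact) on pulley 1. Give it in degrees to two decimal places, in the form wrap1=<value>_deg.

wrap1=235.16_deg

crossed belt: β = asin((r1+r2)/C) = asin(25/54) = 27.5785°
wrap1 = wrap2 = π + 2β = 235.1569°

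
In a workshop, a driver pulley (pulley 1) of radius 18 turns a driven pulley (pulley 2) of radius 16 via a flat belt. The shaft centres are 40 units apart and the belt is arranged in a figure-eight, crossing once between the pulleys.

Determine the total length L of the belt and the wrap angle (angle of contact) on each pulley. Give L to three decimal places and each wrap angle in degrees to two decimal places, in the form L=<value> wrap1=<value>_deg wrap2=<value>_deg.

crossed belt: β = asin((r1+r2)/C) = asin(34/40) = 58.2117°
wrap1 = wrap2 = π + 2β = 296.4233°
tangent length = C·cosβ = 21.0713
L = (r1+r2)·wrap + 2·C·cosβ = 34·5.1736 + 2·21.0713 = 218.0438

L=218.044 wrap1=296.42_deg wrap2=296.42_deg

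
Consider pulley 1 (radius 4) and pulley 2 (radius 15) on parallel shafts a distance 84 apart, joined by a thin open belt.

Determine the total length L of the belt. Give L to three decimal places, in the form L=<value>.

open belt: β = asin((r2−r1)/C) = asin(11/84) = 7.5246°
wrap1 = π − 2β = 164.9507°
wrap2 = π + 2β = 195.0493°
tangent length = C·cosβ = 83.2766
L = r1·wrap1 + r2·wrap2 + 2·C·cosβ = 4·2.8789 + 15·3.4043 + 2·83.2766 = 229.1328

L=229.133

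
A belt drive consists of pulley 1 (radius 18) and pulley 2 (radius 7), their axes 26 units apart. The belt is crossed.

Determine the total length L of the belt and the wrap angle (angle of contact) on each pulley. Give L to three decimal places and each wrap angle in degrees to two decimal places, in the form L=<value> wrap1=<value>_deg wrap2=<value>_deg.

L=157.450 wrap1=328.12_deg wrap2=328.12_deg

crossed belt: β = asin((r1+r2)/C) = asin(25/26) = 74.0576°
wrap1 = wrap2 = π + 2β = 328.1153°
tangent length = C·cosβ = 7.1414
L = (r1+r2)·wrap + 2·C·cosβ = 25·5.7267 + 2·7.1414 = 157.4501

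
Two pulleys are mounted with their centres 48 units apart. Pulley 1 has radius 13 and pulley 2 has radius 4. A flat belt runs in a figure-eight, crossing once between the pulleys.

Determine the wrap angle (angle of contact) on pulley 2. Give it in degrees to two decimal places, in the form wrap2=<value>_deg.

crossed belt: β = asin((r1+r2)/C) = asin(17/48) = 20.7424°
wrap1 = wrap2 = π + 2β = 221.4848°

wrap2=221.48_deg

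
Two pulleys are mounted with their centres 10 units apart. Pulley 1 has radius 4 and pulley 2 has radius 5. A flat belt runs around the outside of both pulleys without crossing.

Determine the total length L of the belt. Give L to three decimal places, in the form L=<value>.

L=48.374

open belt: β = asin((r2−r1)/C) = asin(1/10) = 5.7392°
wrap1 = π − 2β = 168.5217°
wrap2 = π + 2β = 191.4783°
tangent length = C·cosβ = 9.9499
L = r1·wrap1 + r2·wrap2 + 2·C·cosβ = 4·2.9413 + 5·3.3419 + 2·9.9499 = 48.3744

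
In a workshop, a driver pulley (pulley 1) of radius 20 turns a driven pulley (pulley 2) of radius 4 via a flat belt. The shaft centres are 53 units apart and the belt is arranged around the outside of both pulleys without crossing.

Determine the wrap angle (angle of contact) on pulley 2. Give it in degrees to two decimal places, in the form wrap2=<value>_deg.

wrap2=144.86_deg

open belt: β = asin((r2−r1)/C) = asin(-16/53) = -17.5710°
wrap1 = π − 2β = 215.1419°
wrap2 = π + 2β = 144.8581°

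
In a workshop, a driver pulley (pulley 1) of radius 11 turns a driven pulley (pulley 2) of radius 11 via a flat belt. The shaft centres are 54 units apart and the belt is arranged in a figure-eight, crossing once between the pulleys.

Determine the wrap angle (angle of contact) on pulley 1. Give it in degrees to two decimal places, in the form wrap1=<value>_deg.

crossed belt: β = asin((r1+r2)/C) = asin(22/54) = 24.0421°
wrap1 = wrap2 = π + 2β = 228.0842°

wrap1=228.08_deg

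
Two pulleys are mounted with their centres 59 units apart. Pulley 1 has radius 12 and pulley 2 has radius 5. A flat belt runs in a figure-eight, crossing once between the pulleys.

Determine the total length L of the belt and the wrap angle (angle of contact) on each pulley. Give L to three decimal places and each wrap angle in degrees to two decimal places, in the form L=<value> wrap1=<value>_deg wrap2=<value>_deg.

L=176.340 wrap1=213.49_deg wrap2=213.49_deg

crossed belt: β = asin((r1+r2)/C) = asin(17/59) = 16.7464°
wrap1 = wrap2 = π + 2β = 213.4927°
tangent length = C·cosβ = 56.4978
L = (r1+r2)·wrap + 2·C·cosβ = 17·3.7262 + 2·56.4978 = 176.3401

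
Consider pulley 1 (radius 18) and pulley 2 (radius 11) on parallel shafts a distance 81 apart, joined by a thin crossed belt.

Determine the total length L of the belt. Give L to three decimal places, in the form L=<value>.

crossed belt: β = asin((r1+r2)/C) = asin(29/81) = 20.9789°
wrap1 = wrap2 = π + 2β = 221.9579°
tangent length = C·cosβ = 75.6307
L = (r1+r2)·wrap + 2·C·cosβ = 29·3.8739 + 2·75.6307 = 263.6043

L=263.604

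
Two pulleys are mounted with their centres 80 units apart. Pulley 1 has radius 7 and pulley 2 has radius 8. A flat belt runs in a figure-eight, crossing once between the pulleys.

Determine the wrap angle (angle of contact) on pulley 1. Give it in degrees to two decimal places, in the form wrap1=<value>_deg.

wrap1=201.61_deg

crossed belt: β = asin((r1+r2)/C) = asin(15/80) = 10.8069°
wrap1 = wrap2 = π + 2β = 201.6138°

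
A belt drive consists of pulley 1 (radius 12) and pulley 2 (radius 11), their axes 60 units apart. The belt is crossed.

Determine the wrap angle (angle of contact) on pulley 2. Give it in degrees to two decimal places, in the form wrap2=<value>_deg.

wrap2=225.08_deg

crossed belt: β = asin((r1+r2)/C) = asin(23/60) = 22.5403°
wrap1 = wrap2 = π + 2β = 225.0806°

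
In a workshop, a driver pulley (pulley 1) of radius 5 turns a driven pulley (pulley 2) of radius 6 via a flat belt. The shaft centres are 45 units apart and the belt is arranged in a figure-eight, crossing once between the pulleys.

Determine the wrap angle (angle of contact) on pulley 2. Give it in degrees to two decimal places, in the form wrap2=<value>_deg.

crossed belt: β = asin((r1+r2)/C) = asin(11/45) = 14.1490°
wrap1 = wrap2 = π + 2β = 208.2980°

wrap2=208.30_deg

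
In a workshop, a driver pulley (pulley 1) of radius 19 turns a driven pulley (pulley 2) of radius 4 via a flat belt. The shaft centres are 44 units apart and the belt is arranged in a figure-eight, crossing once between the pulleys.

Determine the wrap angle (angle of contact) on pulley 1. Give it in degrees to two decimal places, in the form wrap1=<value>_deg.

crossed belt: β = asin((r1+r2)/C) = asin(23/44) = 31.5154°
wrap1 = wrap2 = π + 2β = 243.0307°

wrap1=243.03_deg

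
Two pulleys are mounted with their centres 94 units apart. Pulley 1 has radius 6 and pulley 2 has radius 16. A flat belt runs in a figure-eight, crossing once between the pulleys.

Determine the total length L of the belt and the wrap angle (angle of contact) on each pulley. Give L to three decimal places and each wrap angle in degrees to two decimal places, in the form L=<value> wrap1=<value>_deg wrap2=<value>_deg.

L=262.288 wrap1=207.07_deg wrap2=207.07_deg

crossed belt: β = asin((r1+r2)/C) = asin(22/94) = 13.5352°
wrap1 = wrap2 = π + 2β = 207.0704°
tangent length = C·cosβ = 91.3893
L = (r1+r2)·wrap + 2·C·cosβ = 22·3.6141 + 2·91.3893 = 262.2879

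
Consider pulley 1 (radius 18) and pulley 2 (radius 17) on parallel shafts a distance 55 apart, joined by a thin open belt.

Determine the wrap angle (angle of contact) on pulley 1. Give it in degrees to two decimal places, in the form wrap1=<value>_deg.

open belt: β = asin((r2−r1)/C) = asin(-1/55) = -1.0418°
wrap1 = π − 2β = 182.0836°
wrap2 = π + 2β = 177.9164°

wrap1=182.08_deg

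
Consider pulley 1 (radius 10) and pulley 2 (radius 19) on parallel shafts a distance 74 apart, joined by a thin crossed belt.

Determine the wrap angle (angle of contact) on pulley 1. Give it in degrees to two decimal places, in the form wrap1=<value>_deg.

crossed belt: β = asin((r1+r2)/C) = asin(29/74) = 23.0723°
wrap1 = wrap2 = π + 2β = 226.1445°

wrap1=226.14_deg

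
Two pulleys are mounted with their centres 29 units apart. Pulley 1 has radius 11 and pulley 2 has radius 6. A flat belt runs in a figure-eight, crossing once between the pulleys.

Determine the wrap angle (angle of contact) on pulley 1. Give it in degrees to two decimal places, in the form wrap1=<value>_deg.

crossed belt: β = asin((r1+r2)/C) = asin(17/29) = 35.8883°
wrap1 = wrap2 = π + 2β = 251.7766°

wrap1=251.78_deg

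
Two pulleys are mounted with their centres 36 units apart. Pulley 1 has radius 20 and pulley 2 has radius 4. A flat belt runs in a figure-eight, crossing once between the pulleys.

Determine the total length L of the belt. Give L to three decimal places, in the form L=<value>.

crossed belt: β = asin((r1+r2)/C) = asin(24/36) = 41.8103°
wrap1 = wrap2 = π + 2β = 263.6206°
tangent length = C·cosβ = 26.8328
L = (r1+r2)·wrap + 2·C·cosβ = 24·4.6010 + 2·26.8328 = 164.0908

L=164.091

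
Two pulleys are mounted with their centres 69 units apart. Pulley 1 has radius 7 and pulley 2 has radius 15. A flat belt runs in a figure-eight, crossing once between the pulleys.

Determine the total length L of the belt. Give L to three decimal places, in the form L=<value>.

crossed belt: β = asin((r1+r2)/C) = asin(22/69) = 18.5928°
wrap1 = wrap2 = π + 2β = 217.1856°
tangent length = C·cosβ = 65.3988
L = (r1+r2)·wrap + 2·C·cosβ = 22·3.7906 + 2·65.3988 = 214.1909

L=214.191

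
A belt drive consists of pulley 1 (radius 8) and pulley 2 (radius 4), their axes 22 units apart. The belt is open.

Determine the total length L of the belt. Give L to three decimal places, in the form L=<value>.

L=82.428

open belt: β = asin((r2−r1)/C) = asin(-4/22) = -10.4757°
wrap1 = π − 2β = 200.9514°
wrap2 = π + 2β = 159.0486°
tangent length = C·cosβ = 21.6333
L = r1·wrap1 + r2·wrap2 + 2·C·cosβ = 8·3.5073 + 4·2.7759 + 2·21.6333 = 82.4284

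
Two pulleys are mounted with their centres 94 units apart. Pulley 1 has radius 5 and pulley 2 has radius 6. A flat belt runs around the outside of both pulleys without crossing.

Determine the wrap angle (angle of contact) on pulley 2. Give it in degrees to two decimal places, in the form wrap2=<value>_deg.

open belt: β = asin((r2−r1)/C) = asin(1/94) = 0.6095°
wrap1 = π − 2β = 178.7809°
wrap2 = π + 2β = 181.2191°

wrap2=181.22_deg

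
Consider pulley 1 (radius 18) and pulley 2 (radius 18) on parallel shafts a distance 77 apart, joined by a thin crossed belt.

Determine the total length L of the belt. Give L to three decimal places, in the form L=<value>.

L=284.257

crossed belt: β = asin((r1+r2)/C) = asin(36/77) = 27.8742°
wrap1 = wrap2 = π + 2β = 235.7485°
tangent length = C·cosβ = 68.0661
L = (r1+r2)·wrap + 2·C·cosβ = 36·4.1146 + 2·68.0661 = 284.2574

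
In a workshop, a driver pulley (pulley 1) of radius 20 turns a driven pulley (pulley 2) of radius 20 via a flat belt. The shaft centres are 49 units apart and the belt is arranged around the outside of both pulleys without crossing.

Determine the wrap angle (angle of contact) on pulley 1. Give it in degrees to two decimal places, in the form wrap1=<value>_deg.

wrap1=180.00_deg

open belt: β = asin((r2−r1)/C) = asin(0/49) = 0.0000°
wrap1 = π − 2β = 180.0000°
wrap2 = π + 2β = 180.0000°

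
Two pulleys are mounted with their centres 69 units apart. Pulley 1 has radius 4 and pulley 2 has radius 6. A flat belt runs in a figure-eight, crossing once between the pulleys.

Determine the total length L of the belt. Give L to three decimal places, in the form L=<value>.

crossed belt: β = asin((r1+r2)/C) = asin(10/69) = 8.3331°
wrap1 = wrap2 = π + 2β = 196.6662°
tangent length = C·cosβ = 68.2715
L = (r1+r2)·wrap + 2·C·cosβ = 10·3.4325 + 2·68.2715 = 170.8678

L=170.868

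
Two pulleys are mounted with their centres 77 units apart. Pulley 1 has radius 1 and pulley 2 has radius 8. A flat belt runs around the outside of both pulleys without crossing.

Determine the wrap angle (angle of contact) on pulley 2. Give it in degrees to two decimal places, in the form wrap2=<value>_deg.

wrap2=190.43_deg

open belt: β = asin((r2−r1)/C) = asin(7/77) = 5.2159°
wrap1 = π − 2β = 169.5682°
wrap2 = π + 2β = 190.4318°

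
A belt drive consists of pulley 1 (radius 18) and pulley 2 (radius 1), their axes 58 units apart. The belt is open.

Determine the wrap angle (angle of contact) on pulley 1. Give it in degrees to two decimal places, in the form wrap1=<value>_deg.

open belt: β = asin((r2−r1)/C) = asin(-17/58) = -17.0438°
wrap1 = π − 2β = 214.0877°
wrap2 = π + 2β = 145.9123°

wrap1=214.09_deg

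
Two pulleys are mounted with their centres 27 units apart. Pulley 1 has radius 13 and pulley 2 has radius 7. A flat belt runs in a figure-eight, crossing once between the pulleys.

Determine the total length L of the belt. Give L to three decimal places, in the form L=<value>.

crossed belt: β = asin((r1+r2)/C) = asin(20/27) = 47.7946°
wrap1 = wrap2 = π + 2β = 275.5891°
tangent length = C·cosβ = 18.1384
L = (r1+r2)·wrap + 2·C·cosβ = 20·4.8099 + 2·18.1384 = 132.4755

L=132.475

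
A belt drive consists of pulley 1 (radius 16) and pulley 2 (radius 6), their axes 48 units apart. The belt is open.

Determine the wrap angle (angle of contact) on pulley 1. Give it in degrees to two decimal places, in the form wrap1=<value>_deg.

wrap1=204.05_deg

open belt: β = asin((r2−r1)/C) = asin(-10/48) = -12.0247°
wrap1 = π − 2β = 204.0494°
wrap2 = π + 2β = 155.9506°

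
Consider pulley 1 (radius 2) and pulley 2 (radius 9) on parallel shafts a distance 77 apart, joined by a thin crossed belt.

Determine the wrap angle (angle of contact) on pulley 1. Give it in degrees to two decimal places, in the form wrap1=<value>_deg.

wrap1=196.43_deg

crossed belt: β = asin((r1+r2)/C) = asin(11/77) = 8.2132°
wrap1 = wrap2 = π + 2β = 196.4264°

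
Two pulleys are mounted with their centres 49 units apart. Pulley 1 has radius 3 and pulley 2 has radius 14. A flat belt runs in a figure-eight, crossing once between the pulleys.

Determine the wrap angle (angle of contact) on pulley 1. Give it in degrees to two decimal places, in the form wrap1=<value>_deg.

wrap1=220.60_deg

crossed belt: β = asin((r1+r2)/C) = asin(17/49) = 20.3002°
wrap1 = wrap2 = π + 2β = 220.6004°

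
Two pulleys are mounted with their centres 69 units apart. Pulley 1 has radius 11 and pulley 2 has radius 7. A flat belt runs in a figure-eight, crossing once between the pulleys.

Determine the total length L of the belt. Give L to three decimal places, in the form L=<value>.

crossed belt: β = asin((r1+r2)/C) = asin(18/69) = 15.1217°
wrap1 = wrap2 = π + 2β = 210.2433°
tangent length = C·cosβ = 66.6108
L = (r1+r2)·wrap + 2·C·cosβ = 18·3.6694 + 2·66.6108 = 199.2715

L=199.272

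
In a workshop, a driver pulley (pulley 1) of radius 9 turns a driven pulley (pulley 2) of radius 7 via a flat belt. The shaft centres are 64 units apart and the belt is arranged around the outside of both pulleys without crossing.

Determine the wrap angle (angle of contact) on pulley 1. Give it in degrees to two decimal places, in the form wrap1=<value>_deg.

open belt: β = asin((r2−r1)/C) = asin(-2/64) = -1.7908°
wrap1 = π − 2β = 183.5816°
wrap2 = π + 2β = 176.4184°

wrap1=183.58_deg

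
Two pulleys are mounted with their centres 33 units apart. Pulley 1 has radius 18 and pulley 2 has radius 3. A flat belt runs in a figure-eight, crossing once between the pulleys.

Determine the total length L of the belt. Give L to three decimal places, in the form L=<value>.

crossed belt: β = asin((r1+r2)/C) = asin(21/33) = 39.5212°
wrap1 = wrap2 = π + 2β = 259.0424°
tangent length = C·cosβ = 25.4558
L = (r1+r2)·wrap + 2·C·cosβ = 21·4.5211 + 2·25.4558 = 145.8557

L=145.856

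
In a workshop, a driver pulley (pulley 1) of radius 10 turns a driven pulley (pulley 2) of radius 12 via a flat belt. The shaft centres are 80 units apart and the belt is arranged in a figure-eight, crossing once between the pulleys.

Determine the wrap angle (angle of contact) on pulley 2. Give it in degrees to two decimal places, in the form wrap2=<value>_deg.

wrap2=211.92_deg

crossed belt: β = asin((r1+r2)/C) = asin(22/80) = 15.9620°
wrap1 = wrap2 = π + 2β = 211.9240°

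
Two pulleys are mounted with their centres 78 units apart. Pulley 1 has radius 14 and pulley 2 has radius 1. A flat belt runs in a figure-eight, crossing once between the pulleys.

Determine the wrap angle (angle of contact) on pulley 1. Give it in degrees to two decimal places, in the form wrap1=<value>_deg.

wrap1=202.17_deg

crossed belt: β = asin((r1+r2)/C) = asin(15/78) = 11.0875°
wrap1 = wrap2 = π + 2β = 202.1750°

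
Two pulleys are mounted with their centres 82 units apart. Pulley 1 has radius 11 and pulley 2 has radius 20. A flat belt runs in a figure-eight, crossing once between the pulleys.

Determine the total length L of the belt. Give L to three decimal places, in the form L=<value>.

crossed belt: β = asin((r1+r2)/C) = asin(31/82) = 22.2129°
wrap1 = wrap2 = π + 2β = 224.4257°
tangent length = C·cosβ = 75.9144
L = (r1+r2)·wrap + 2·C·cosβ = 31·3.9170 + 2·75.9144 = 273.2549

L=273.255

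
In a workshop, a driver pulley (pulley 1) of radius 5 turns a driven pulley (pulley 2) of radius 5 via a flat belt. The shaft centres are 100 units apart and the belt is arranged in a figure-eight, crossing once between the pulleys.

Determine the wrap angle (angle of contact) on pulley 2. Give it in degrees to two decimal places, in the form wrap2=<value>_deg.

wrap2=191.48_deg

crossed belt: β = asin((r1+r2)/C) = asin(10/100) = 5.7392°
wrap1 = wrap2 = π + 2β = 191.4783°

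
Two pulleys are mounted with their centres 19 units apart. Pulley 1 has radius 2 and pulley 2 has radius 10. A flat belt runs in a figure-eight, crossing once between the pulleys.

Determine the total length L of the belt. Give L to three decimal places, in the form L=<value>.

L=83.567

crossed belt: β = asin((r1+r2)/C) = asin(12/19) = 39.1667°
wrap1 = wrap2 = π + 2β = 258.3334°
tangent length = C·cosβ = 14.7309
L = (r1+r2)·wrap + 2·C·cosβ = 12·4.5088 + 2·14.7309 = 83.5671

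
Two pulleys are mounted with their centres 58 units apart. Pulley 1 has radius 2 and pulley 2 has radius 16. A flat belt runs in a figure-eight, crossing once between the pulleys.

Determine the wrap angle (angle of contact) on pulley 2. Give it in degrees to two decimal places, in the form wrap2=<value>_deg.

wrap2=216.16_deg

crossed belt: β = asin((r1+r2)/C) = asin(18/58) = 18.0800°
wrap1 = wrap2 = π + 2β = 216.1600°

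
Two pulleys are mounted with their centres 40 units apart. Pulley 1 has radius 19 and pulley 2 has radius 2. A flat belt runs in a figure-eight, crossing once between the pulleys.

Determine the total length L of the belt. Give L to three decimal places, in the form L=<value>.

L=157.276

crossed belt: β = asin((r1+r2)/C) = asin(21/40) = 31.6682°
wrap1 = wrap2 = π + 2β = 243.3365°
tangent length = C·cosβ = 34.0441
L = (r1+r2)·wrap + 2·C·cosβ = 21·4.2470 + 2·34.0441 = 157.2757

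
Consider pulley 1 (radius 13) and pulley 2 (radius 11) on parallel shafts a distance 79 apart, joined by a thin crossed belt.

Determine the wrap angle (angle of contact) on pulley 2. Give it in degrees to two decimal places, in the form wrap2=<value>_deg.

crossed belt: β = asin((r1+r2)/C) = asin(24/79) = 17.6858°
wrap1 = wrap2 = π + 2β = 215.3717°

wrap2=215.37_deg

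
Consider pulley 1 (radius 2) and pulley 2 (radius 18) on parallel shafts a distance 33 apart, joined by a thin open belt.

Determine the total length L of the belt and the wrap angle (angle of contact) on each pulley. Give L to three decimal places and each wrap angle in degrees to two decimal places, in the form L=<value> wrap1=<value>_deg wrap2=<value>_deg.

L=136.753 wrap1=121.99_deg wrap2=238.01_deg

open belt: β = asin((r2−r1)/C) = asin(16/33) = 29.0025°
wrap1 = π − 2β = 121.9949°
wrap2 = π + 2β = 238.0051°
tangent length = C·cosβ = 28.8617
L = r1·wrap1 + r2·wrap2 + 2·C·cosβ = 2·2.1292 + 18·4.1540 + 2·28.8617 = 136.7534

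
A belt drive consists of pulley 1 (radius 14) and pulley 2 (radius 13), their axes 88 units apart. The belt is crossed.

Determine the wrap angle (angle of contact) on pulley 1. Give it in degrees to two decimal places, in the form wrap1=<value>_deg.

wrap1=215.74_deg

crossed belt: β = asin((r1+r2)/C) = asin(27/88) = 17.8676°
wrap1 = wrap2 = π + 2β = 215.7352°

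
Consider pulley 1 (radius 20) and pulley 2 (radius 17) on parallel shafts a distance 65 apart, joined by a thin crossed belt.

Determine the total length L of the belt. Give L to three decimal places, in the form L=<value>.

crossed belt: β = asin((r1+r2)/C) = asin(37/65) = 34.6966°
wrap1 = wrap2 = π + 2β = 249.3932°
tangent length = C·cosβ = 53.4416
L = (r1+r2)·wrap + 2·C·cosβ = 37·4.3527 + 2·53.4416 = 267.9342

L=267.934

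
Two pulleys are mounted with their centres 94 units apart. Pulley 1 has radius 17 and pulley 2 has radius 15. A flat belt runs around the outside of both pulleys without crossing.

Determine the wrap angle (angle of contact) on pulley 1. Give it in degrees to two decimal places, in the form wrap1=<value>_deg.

wrap1=182.44_deg

open belt: β = asin((r2−r1)/C) = asin(-2/94) = -1.2192°
wrap1 = π − 2β = 182.4383°
wrap2 = π + 2β = 177.5617°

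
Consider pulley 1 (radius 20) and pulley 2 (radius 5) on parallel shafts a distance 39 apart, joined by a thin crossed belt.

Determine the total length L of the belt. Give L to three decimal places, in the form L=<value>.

L=173.198

crossed belt: β = asin((r1+r2)/C) = asin(25/39) = 39.8683°
wrap1 = wrap2 = π + 2β = 259.7367°
tangent length = C·cosβ = 29.9333
L = (r1+r2)·wrap + 2·C·cosβ = 25·4.5333 + 2·29.9333 = 173.1980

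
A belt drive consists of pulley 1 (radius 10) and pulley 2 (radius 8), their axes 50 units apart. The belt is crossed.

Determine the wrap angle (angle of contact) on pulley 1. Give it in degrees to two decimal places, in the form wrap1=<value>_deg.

crossed belt: β = asin((r1+r2)/C) = asin(18/50) = 21.1002°
wrap1 = wrap2 = π + 2β = 222.2004°

wrap1=222.20_deg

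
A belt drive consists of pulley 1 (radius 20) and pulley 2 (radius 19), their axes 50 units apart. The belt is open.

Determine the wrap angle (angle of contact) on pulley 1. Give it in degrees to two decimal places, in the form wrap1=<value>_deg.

open belt: β = asin((r2−r1)/C) = asin(-1/50) = -1.1460°
wrap1 = π − 2β = 182.2920°
wrap2 = π + 2β = 177.7080°

wrap1=182.29_deg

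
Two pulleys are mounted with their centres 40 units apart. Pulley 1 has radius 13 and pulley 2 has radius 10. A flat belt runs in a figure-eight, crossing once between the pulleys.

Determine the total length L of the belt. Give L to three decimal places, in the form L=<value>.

crossed belt: β = asin((r1+r2)/C) = asin(23/40) = 35.0996°
wrap1 = wrap2 = π + 2β = 250.1993°
tangent length = C·cosβ = 32.7261
L = (r1+r2)·wrap + 2·C·cosβ = 23·4.3668 + 2·32.7261 = 165.8887

L=165.889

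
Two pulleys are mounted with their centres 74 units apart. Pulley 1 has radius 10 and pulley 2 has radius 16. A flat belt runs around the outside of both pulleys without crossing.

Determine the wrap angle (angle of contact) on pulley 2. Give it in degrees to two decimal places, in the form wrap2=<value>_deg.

wrap2=189.30_deg

open belt: β = asin((r2−r1)/C) = asin(6/74) = 4.6507°
wrap1 = π − 2β = 170.6986°
wrap2 = π + 2β = 189.3014°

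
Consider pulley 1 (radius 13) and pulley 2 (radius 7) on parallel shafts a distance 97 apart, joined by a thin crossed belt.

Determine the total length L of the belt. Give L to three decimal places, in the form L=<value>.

L=260.970

crossed belt: β = asin((r1+r2)/C) = asin(20/97) = 11.8989°
wrap1 = wrap2 = π + 2β = 203.7978°
tangent length = C·cosβ = 94.9158
L = (r1+r2)·wrap + 2·C·cosβ = 20·3.5569 + 2·94.9158 = 260.9704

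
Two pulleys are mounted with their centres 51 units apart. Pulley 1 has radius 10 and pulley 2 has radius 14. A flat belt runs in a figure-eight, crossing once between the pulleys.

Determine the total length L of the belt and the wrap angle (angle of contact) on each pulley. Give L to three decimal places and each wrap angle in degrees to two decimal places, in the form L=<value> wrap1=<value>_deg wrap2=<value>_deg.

crossed belt: β = asin((r1+r2)/C) = asin(24/51) = 28.0725°
wrap1 = wrap2 = π + 2β = 236.1450°
tangent length = C·cosβ = 45.0000
L = (r1+r2)·wrap + 2·C·cosβ = 24·4.1215 + 2·45.0000 = 188.9162

L=188.916 wrap1=236.14_deg wrap2=236.14_deg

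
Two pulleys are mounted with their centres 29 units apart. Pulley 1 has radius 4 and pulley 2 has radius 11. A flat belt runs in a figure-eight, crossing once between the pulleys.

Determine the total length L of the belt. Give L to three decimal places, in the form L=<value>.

crossed belt: β = asin((r1+r2)/C) = asin(15/29) = 31.1474°
wrap1 = wrap2 = π + 2β = 242.2948°
tangent length = C·cosβ = 24.8193
L = (r1+r2)·wrap + 2·C·cosβ = 15·4.2288 + 2·24.8193 = 113.0713

L=113.071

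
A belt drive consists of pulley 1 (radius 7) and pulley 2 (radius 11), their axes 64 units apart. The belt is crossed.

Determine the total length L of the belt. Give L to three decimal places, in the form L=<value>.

L=189.645

crossed belt: β = asin((r1+r2)/C) = asin(18/64) = 16.3348°
wrap1 = wrap2 = π + 2β = 212.6696°
tangent length = C·cosβ = 61.4166
L = (r1+r2)·wrap + 2·C·cosβ = 18·3.7118 + 2·61.4166 = 189.6454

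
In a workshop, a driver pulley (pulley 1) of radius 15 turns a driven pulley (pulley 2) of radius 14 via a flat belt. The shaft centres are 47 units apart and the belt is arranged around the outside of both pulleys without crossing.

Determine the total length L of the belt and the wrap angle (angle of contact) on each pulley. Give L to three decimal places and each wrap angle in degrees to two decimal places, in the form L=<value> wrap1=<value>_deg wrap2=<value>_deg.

L=185.127 wrap1=182.44_deg wrap2=177.56_deg

open belt: β = asin((r2−r1)/C) = asin(-1/47) = -1.2192°
wrap1 = π − 2β = 182.4383°
wrap2 = π + 2β = 177.5617°
tangent length = C·cosβ = 46.9894
L = r1·wrap1 + r2·wrap2 + 2·C·cosβ = 15·3.1841 + 14·3.0990 + 2·46.9894 = 185.1275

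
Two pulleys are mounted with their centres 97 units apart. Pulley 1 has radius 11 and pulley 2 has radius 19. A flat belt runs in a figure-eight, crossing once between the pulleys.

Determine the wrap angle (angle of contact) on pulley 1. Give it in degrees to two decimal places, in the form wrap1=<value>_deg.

wrap1=216.03_deg

crossed belt: β = asin((r1+r2)/C) = asin(30/97) = 18.0157°
wrap1 = wrap2 = π + 2β = 216.0315°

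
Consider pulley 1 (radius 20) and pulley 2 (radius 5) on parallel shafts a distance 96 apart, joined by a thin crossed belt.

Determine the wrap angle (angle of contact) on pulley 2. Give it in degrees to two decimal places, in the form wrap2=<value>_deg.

wrap2=210.19_deg

crossed belt: β = asin((r1+r2)/C) = asin(25/96) = 15.0948°
wrap1 = wrap2 = π + 2β = 210.1896°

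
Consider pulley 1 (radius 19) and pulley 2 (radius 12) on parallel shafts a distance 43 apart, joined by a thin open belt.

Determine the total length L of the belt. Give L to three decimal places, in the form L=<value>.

L=184.531

open belt: β = asin((r2−r1)/C) = asin(-7/43) = -9.3689°
wrap1 = π − 2β = 198.7378°
wrap2 = π + 2β = 161.2622°
tangent length = C·cosβ = 42.4264
L = r1·wrap1 + r2·wrap2 + 2·C·cosβ = 19·3.4686 + 12·2.8146 + 2·42.4264 = 184.5314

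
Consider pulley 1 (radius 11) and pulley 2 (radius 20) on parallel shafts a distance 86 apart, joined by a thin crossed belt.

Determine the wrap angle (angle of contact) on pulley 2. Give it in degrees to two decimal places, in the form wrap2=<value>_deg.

wrap2=222.26_deg

crossed belt: β = asin((r1+r2)/C) = asin(31/86) = 21.1288°
wrap1 = wrap2 = π + 2β = 222.2575°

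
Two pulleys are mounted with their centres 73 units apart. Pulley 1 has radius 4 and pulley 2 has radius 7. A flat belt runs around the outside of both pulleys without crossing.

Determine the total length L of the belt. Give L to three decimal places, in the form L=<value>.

open belt: β = asin((r2−r1)/C) = asin(3/73) = 2.3553°
wrap1 = π − 2β = 175.2894°
wrap2 = π + 2β = 184.7106°
tangent length = C·cosβ = 72.9383
L = r1·wrap1 + r2·wrap2 + 2·C·cosβ = 4·3.0594 + 7·3.2238 + 2·72.9383 = 180.6808

L=180.681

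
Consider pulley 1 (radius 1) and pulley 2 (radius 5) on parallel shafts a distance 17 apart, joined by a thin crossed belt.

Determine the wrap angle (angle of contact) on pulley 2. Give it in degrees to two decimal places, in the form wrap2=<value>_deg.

wrap2=221.33_deg

crossed belt: β = asin((r1+r2)/C) = asin(6/17) = 20.6673°
wrap1 = wrap2 = π + 2β = 221.3346°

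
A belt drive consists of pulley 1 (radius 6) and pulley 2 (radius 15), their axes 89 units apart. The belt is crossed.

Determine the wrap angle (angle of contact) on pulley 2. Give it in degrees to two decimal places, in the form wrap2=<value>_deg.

wrap2=207.30_deg

crossed belt: β = asin((r1+r2)/C) = asin(21/89) = 13.6479°
wrap1 = wrap2 = π + 2β = 207.2959°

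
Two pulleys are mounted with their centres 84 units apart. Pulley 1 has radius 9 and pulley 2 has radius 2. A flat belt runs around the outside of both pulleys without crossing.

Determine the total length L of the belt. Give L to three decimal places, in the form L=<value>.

L=203.141

open belt: β = asin((r2−r1)/C) = asin(-7/84) = -4.7802°
wrap1 = π − 2β = 189.5604°
wrap2 = π + 2β = 170.4396°
tangent length = C·cosβ = 83.7078
L = r1·wrap1 + r2·wrap2 + 2·C·cosβ = 9·3.3085 + 2·2.9747 + 2·83.7078 = 203.1412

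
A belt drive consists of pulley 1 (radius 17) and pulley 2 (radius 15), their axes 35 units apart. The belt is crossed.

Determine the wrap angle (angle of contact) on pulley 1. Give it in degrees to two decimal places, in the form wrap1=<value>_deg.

crossed belt: β = asin((r1+r2)/C) = asin(32/35) = 66.1045°
wrap1 = wrap2 = π + 2β = 312.2090°

wrap1=312.21_deg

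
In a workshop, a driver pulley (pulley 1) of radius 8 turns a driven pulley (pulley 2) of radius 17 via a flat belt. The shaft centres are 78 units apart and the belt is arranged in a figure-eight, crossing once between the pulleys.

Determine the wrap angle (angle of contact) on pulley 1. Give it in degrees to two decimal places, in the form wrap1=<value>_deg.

crossed belt: β = asin((r1+r2)/C) = asin(25/78) = 18.6939°
wrap1 = wrap2 = π + 2β = 217.3879°

wrap1=217.39_deg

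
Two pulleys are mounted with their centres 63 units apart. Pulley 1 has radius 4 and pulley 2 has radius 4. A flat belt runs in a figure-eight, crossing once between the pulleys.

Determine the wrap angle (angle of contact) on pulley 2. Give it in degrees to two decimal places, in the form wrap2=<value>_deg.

crossed belt: β = asin((r1+r2)/C) = asin(8/63) = 7.2954°
wrap1 = wrap2 = π + 2β = 194.5907°

wrap2=194.59_deg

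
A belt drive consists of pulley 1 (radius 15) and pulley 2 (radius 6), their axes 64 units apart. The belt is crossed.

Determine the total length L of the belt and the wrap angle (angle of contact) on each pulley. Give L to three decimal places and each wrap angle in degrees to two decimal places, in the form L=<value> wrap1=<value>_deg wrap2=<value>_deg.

L=200.928 wrap1=218.31_deg wrap2=218.31_deg

crossed belt: β = asin((r1+r2)/C) = asin(21/64) = 19.1550°
wrap1 = wrap2 = π + 2β = 218.3100°
tangent length = C·cosβ = 60.4566
L = (r1+r2)·wrap + 2·C·cosβ = 21·3.8102 + 2·60.4566 = 200.9280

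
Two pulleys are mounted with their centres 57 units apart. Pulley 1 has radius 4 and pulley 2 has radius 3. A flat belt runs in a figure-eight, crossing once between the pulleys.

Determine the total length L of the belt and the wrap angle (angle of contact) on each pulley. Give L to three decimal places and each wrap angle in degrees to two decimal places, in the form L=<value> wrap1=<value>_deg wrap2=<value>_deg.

crossed belt: β = asin((r1+r2)/C) = asin(7/57) = 7.0541°
wrap1 = wrap2 = π + 2β = 194.1083°
tangent length = C·cosβ = 56.5685
L = (r1+r2)·wrap + 2·C·cosβ = 7·3.3878 + 2·56.5685 = 136.8519

L=136.852 wrap1=194.11_deg wrap2=194.11_deg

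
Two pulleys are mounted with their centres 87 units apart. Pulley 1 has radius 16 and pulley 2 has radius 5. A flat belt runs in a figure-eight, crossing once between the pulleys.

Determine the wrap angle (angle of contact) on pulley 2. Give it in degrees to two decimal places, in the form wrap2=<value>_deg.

wrap2=207.94_deg

crossed belt: β = asin((r1+r2)/C) = asin(21/87) = 13.9680°
wrap1 = wrap2 = π + 2β = 207.9359°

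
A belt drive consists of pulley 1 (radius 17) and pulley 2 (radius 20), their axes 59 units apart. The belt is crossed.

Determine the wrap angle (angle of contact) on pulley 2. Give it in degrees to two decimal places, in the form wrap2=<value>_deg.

wrap2=257.68_deg

crossed belt: β = asin((r1+r2)/C) = asin(37/59) = 38.8379°
wrap1 = wrap2 = π + 2β = 257.6757°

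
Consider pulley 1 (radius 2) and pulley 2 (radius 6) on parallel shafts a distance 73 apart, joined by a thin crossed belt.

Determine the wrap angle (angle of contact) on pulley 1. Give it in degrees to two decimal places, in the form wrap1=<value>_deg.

crossed belt: β = asin((r1+r2)/C) = asin(8/73) = 6.2916°
wrap1 = wrap2 = π + 2β = 192.5833°

wrap1=192.58_deg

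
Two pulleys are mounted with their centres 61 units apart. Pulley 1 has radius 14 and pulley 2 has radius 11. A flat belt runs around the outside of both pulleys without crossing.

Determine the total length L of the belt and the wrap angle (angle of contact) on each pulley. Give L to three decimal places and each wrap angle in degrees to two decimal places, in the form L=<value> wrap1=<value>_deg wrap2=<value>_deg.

open belt: β = asin((r2−r1)/C) = asin(-3/61) = -2.8190°
wrap1 = π − 2β = 185.6379°
wrap2 = π + 2β = 174.3621°
tangent length = C·cosβ = 60.9262
L = r1·wrap1 + r2·wrap2 + 2·C·cosβ = 14·3.2400 + 11·3.0432 + 2·60.9262 = 200.6874

L=200.687 wrap1=185.64_deg wrap2=174.36_deg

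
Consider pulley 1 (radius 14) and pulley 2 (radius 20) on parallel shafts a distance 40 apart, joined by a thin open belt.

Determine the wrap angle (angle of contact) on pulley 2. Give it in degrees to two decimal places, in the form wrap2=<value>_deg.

wrap2=197.25_deg

open belt: β = asin((r2−r1)/C) = asin(6/40) = 8.6269°
wrap1 = π − 2β = 162.7461°
wrap2 = π + 2β = 197.2539°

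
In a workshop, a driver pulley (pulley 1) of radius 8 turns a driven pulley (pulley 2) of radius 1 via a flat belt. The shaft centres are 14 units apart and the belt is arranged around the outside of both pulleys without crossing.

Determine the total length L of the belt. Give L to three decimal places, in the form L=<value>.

L=59.853

open belt: β = asin((r2−r1)/C) = asin(-7/14) = -30.0000°
wrap1 = π − 2β = 240.0000°
wrap2 = π + 2β = 120.0000°
tangent length = C·cosβ = 12.1244
L = r1·wrap1 + r2·wrap2 + 2·C·cosβ = 8·4.1888 + 1·2.0944 + 2·12.1244 = 59.8534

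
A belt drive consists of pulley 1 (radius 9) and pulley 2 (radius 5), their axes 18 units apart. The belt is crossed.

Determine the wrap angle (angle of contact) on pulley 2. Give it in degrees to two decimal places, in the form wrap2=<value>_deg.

crossed belt: β = asin((r1+r2)/C) = asin(14/18) = 51.0576°
wrap1 = wrap2 = π + 2β = 282.1151°

wrap2=282.12_deg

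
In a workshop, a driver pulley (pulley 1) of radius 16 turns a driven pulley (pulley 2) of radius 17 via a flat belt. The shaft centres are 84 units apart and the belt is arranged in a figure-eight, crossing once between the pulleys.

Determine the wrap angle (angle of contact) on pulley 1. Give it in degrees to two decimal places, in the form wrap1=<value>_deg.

crossed belt: β = asin((r1+r2)/C) = asin(33/84) = 23.1324°
wrap1 = wrap2 = π + 2β = 226.2648°

wrap1=226.26_deg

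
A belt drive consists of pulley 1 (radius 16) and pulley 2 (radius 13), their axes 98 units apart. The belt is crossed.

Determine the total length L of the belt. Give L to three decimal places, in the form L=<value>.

L=295.752

crossed belt: β = asin((r1+r2)/C) = asin(29/98) = 17.2126°
wrap1 = wrap2 = π + 2β = 214.4252°
tangent length = C·cosβ = 93.6109
L = (r1+r2)·wrap + 2·C·cosβ = 29·3.7424 + 2·93.6109 = 295.7522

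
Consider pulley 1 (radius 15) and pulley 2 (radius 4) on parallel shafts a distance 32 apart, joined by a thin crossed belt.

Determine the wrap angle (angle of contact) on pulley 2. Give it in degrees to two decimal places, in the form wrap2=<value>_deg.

wrap2=252.85_deg

crossed belt: β = asin((r1+r2)/C) = asin(19/32) = 36.4236°
wrap1 = wrap2 = π + 2β = 252.8471°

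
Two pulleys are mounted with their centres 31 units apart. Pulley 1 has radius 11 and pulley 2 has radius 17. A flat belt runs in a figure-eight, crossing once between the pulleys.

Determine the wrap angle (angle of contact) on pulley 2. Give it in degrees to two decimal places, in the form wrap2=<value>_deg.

crossed belt: β = asin((r1+r2)/C) = asin(28/31) = 64.5854°
wrap1 = wrap2 = π + 2β = 309.1708°

wrap2=309.17_deg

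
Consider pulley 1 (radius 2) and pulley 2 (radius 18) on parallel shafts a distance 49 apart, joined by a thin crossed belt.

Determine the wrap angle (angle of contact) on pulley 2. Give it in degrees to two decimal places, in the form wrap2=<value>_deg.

crossed belt: β = asin((r1+r2)/C) = asin(20/49) = 24.0895°
wrap1 = wrap2 = π + 2β = 228.1790°

wrap2=228.18_deg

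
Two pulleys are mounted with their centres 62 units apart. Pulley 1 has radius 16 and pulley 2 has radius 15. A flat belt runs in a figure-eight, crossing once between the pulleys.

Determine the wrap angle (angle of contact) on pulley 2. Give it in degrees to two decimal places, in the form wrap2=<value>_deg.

crossed belt: β = asin((r1+r2)/C) = asin(31/62) = 30.0000°
wrap1 = wrap2 = π + 2β = 240.0000°

wrap2=240.00_deg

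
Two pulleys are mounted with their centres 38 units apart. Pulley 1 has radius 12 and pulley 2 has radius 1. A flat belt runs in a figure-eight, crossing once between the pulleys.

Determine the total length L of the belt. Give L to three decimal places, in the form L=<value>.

L=121.333

crossed belt: β = asin((r1+r2)/C) = asin(13/38) = 20.0052°
wrap1 = wrap2 = π + 2β = 220.0104°
tangent length = C·cosβ = 35.7071
L = (r1+r2)·wrap + 2·C·cosβ = 13·3.8399 + 2·35.7071 = 121.3331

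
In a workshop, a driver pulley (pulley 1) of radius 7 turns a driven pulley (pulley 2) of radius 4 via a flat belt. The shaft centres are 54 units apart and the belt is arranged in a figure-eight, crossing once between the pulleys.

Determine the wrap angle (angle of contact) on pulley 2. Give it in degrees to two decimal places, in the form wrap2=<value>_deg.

wrap2=203.51_deg

crossed belt: β = asin((r1+r2)/C) = asin(11/54) = 11.7536°
wrap1 = wrap2 = π + 2β = 203.5073°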